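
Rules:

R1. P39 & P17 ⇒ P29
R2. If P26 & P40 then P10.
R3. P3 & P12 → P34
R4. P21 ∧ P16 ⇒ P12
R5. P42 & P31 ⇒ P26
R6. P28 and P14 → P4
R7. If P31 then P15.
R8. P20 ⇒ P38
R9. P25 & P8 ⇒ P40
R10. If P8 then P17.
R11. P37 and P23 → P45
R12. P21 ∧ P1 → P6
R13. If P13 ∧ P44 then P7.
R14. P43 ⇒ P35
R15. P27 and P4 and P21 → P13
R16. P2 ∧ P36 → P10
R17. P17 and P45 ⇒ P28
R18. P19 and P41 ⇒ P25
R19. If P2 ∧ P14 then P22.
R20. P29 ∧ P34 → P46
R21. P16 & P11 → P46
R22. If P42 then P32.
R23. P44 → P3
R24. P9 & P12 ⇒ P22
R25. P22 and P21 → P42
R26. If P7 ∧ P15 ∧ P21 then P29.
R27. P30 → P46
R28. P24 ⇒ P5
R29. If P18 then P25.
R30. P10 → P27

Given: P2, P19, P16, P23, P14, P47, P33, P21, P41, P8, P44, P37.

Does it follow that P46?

No

Forward chaining from the given facts derives: P12, P17, P45, P28, P25, P22, P3, P42, P34, P4, P40, P32.
Rules concluding P46: R20 needs P29; R21 needs P11; R27 needs P30 — none of these are established.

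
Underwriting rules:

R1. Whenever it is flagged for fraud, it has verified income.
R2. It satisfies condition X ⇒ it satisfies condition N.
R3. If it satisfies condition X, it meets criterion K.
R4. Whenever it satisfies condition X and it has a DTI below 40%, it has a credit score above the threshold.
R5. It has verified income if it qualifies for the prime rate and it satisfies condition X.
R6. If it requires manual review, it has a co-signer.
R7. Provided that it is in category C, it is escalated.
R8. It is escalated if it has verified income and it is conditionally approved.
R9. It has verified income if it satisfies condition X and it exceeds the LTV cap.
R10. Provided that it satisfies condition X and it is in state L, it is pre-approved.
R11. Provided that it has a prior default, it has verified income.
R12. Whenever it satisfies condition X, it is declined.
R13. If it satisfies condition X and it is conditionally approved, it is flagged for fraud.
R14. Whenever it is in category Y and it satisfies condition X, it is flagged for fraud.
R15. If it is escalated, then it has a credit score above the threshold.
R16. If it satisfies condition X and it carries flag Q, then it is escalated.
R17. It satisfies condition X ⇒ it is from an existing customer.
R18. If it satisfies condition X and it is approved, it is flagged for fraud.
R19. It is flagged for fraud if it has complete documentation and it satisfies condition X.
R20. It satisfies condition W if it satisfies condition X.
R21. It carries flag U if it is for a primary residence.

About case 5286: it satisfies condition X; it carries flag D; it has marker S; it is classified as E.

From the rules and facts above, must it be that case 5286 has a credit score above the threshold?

No

Forward chaining from the given facts derives: satisfies condition N, meets criterion K, is declined, is from an existing customer, satisfies condition W.
Rules concluding "it has a credit score above the threshold": R4 needs "it has a DTI below 40%"; R15 needs "it is escalated" — none of these are established.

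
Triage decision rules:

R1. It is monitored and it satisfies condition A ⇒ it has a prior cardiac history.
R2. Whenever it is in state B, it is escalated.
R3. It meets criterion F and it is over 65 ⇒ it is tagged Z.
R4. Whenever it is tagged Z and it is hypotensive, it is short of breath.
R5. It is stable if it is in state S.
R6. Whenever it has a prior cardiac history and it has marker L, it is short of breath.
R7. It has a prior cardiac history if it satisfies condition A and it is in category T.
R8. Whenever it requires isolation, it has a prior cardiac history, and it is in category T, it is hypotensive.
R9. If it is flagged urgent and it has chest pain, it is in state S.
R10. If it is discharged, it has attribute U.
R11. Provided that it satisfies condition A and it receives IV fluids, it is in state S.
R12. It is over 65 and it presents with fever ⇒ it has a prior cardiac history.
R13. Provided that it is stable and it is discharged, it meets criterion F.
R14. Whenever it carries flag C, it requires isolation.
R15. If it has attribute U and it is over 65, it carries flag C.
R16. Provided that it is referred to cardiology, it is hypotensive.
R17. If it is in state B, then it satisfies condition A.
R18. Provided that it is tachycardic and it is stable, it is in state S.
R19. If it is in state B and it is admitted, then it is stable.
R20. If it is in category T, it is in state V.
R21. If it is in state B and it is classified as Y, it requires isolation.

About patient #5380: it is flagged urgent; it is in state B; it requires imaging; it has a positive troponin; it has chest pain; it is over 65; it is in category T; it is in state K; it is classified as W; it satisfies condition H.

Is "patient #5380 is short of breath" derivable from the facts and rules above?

Forward chaining from the given facts derives: is escalated, is in state S, satisfies condition A, is in state V, is stable, has a prior cardiac history.
Rules concluding "it is short of breath": R4 needs "it is tagged Z"; R6 needs "it has marker L" — none of these are established.

No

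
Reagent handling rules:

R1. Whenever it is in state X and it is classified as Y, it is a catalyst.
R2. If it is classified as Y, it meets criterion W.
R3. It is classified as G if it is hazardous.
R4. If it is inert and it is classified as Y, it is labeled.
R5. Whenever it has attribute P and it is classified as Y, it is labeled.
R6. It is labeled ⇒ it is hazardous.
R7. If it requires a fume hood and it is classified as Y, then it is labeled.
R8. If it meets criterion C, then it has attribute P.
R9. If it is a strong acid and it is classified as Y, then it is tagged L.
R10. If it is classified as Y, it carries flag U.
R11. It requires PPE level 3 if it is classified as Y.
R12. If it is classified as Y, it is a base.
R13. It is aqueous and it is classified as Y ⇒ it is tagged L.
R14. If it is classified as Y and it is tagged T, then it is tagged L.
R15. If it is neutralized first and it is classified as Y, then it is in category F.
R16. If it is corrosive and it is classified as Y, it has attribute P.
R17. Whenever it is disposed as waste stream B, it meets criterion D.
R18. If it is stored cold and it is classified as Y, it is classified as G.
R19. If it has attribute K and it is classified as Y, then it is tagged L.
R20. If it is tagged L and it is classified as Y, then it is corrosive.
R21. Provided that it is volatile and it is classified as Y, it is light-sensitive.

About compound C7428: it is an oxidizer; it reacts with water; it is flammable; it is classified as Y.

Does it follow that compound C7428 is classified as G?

Forward chaining from the given facts derives: meets criterion W, carries flag U, requires PPE level 3, is a base.
Rules concluding "it is classified as G": R3 needs "it is hazardous"; R18 needs "it is stored cold" — none of these are established.

No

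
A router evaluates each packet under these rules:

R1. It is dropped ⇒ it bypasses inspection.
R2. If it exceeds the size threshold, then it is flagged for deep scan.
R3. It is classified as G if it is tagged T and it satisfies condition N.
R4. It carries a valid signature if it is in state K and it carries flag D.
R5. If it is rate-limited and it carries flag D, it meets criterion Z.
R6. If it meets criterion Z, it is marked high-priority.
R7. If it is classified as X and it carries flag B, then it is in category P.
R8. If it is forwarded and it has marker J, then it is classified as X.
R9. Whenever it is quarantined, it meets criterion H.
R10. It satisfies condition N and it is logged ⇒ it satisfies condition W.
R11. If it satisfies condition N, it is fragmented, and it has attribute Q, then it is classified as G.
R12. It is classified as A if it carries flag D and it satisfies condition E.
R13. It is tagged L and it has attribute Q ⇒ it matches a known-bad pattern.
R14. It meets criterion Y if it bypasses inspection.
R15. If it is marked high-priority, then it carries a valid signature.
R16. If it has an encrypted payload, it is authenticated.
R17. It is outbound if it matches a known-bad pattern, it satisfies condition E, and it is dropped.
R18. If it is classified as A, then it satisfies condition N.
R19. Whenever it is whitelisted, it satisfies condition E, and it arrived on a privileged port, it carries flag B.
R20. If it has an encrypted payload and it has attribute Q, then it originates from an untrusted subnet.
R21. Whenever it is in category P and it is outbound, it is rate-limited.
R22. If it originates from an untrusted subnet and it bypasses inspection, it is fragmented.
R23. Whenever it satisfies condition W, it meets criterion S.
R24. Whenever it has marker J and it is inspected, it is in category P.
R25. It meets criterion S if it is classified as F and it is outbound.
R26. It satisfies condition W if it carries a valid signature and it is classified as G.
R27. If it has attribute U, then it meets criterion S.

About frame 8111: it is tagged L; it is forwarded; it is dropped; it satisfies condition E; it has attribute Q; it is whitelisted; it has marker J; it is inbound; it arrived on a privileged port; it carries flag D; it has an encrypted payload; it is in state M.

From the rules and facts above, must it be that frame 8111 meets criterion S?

Yes

By R1 (it is dropped): it bypasses inspection.
By R8 (it is forwarded, it has marker J): it is classified as X.
By R12 (it carries flag D, it satisfies condition E): it is classified as A.
By R13 (it is tagged L, it has attribute Q): it matches a known-bad pattern.
By R17 (it matches a known-bad pattern, it satisfies condition E, it is dropped): it is outbound.
By R18 (it is classified as A): it satisfies condition N.
By R19 (it is whitelisted, it satisfies condition E, it arrived on a privileged port): it carries flag B.
By R20 (it has an encrypted payload, it has attribute Q): it originates from an untrusted subnet.
By R22 (it originates from an untrusted subnet, it bypasses inspection): it is fragmented.
By R7 (it is classified as X, it carries flag B): it is in category P.
By R11 (it satisfies condition N, it is fragmented, it has attribute Q): it is classified as G.
By R21 (it is in category P, it is outbound): it is rate-limited.
By R5 (it is rate-limited, it carries flag D): it meets criterion Z.
By R6 (it meets criterion Z): it is marked high-priority.
By R15 (it is marked high-priority): it carries a valid signature.
By R26 (it carries a valid signature, it is classified as G): it satisfies condition W.
By R23 (it satisfies condition W): it meets criterion S.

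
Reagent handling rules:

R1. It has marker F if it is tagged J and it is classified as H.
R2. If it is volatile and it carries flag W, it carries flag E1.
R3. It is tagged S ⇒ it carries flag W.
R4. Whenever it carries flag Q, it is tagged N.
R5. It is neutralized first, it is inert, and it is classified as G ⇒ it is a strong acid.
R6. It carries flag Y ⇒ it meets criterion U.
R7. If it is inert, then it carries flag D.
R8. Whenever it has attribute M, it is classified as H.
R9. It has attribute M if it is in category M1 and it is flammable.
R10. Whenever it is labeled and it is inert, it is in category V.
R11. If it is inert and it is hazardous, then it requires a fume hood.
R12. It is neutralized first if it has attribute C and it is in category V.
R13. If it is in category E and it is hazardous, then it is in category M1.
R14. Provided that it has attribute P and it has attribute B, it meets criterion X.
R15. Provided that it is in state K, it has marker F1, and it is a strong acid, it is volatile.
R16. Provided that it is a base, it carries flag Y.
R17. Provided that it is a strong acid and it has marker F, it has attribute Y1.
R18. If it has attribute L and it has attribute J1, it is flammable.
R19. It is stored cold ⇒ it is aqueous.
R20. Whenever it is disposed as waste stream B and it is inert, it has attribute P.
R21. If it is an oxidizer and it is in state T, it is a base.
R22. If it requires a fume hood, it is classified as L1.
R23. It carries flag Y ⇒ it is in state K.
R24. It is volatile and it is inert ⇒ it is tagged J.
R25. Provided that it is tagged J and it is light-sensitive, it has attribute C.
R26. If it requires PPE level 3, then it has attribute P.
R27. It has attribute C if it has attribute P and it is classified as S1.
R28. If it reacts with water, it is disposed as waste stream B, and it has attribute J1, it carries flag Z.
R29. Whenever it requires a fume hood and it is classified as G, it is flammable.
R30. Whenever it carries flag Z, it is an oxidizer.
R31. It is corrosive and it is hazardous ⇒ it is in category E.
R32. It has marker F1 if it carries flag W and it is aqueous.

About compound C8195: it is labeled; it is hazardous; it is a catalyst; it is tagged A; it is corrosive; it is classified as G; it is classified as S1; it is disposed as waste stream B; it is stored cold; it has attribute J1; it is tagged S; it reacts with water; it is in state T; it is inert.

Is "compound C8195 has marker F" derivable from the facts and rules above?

Yes

By R3 (it is tagged S): it carries flag W.
By R10 (it is labeled, it is inert): it is in category V.
By R11 (it is inert, it is hazardous): it requires a fume hood.
By R19 (it is stored cold): it is aqueous.
By R20 (it is disposed as waste stream B, it is inert): it has attribute P.
By R27 (it has attribute P, it is classified as S1): it has attribute C.
By R28 (it reacts with water, it is disposed as waste stream B, it has attribute J1): it carries flag Z.
By R29 (it requires a fume hood, it is classified as G): it is flammable.
By R30 (it carries flag Z): it is an oxidizer.
By R31 (it is corrosive, it is hazardous): it is in category E.
By R32 (it carries flag W, it is aqueous): it has marker F1.
By R12 (it has attribute C, it is in category V): it is neutralized first.
By R13 (it is in category E, it is hazardous): it is in category M1.
By R21 (it is an oxidizer, it is in state T): it is a base.
By R5 (it is neutralized first, it is inert, it is classified as G): it is a strong acid.
By R9 (it is in category M1, it is flammable): it has attribute M.
By R16 (it is a base): it carries flag Y.
By R23 (it carries flag Y): it is in state K.
By R8 (it has attribute M): it is classified as H.
By R15 (it is in state K, it has marker F1, it is a strong acid): it is volatile.
By R24 (it is volatile, it is inert): it is tagged J.
By R1 (it is tagged J, it is classified as H): it has marker F.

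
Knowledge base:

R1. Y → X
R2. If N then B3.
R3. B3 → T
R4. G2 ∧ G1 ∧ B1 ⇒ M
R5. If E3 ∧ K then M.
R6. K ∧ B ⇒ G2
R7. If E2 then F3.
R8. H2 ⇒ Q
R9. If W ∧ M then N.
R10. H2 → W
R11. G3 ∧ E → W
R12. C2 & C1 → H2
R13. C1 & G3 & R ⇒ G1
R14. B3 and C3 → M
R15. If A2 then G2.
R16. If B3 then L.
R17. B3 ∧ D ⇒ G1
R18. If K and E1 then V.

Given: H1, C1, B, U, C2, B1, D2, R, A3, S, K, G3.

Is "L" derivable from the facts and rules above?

Yes

G2  (by R6: K, B)
H2  (by R12: C2, C1)
G1  (by R13: C1, G3, R)
M  (by R4: G2, G1, B1)
W  (by R10: H2)
N  (by R9: W, M)
B3  (by R2: N)
L  (by R16: B3)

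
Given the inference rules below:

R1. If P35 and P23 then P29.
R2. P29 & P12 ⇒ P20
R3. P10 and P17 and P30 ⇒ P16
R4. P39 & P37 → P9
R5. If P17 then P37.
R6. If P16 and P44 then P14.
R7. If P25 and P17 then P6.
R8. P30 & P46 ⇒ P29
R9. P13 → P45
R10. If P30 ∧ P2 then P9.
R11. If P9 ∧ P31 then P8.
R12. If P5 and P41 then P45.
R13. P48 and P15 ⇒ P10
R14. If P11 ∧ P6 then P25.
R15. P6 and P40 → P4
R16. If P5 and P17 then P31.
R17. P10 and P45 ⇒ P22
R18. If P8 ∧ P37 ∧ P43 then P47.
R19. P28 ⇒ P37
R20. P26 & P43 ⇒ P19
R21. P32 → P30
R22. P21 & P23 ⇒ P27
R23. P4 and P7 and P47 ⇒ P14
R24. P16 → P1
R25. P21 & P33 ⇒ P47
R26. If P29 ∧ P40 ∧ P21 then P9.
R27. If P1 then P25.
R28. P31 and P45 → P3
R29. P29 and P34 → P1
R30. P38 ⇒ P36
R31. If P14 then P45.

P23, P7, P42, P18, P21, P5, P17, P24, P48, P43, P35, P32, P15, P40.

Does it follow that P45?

P29  (by R1: P35, P23)
P37  (by R5: P17)
P10  (by R13: P48, P15)
P31  (by R16: P5, P17)
P30  (by R21: P32)
P9  (by R26: P29, P40, P21)
P16  (by R3: P10, P17, P30)
P8  (by R11: P9, P31)
P47  (by R18: P8, P37, P43)
P1  (by R24: P16)
P25  (by R27: P1)
P6  (by R7: P25, P17)
P4  (by R15: P6, P40)
P14  (by R23: P4, P7, P47)
P45  (by R31: P14)

Yes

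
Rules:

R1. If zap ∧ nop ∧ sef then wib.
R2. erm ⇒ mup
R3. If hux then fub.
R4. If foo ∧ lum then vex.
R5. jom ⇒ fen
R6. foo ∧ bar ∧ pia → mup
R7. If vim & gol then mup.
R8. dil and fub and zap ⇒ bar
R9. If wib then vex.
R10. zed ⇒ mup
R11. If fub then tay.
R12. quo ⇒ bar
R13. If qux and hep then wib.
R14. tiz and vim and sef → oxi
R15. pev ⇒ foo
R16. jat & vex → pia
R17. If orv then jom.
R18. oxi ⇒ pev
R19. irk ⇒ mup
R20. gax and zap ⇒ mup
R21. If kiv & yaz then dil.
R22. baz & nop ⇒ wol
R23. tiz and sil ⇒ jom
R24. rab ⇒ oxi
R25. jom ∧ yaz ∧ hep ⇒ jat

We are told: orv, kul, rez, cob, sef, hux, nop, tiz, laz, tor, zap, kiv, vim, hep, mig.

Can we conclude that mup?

Forward chaining from the given facts derives: wib, fub, vex, tay, oxi, jom, pev, fen, foo.
Rules concluding mup: R2 needs erm; R6 needs bar; R7 needs gol; R10 needs zed; R19 needs irk; R20 needs gax — none of these are established.

No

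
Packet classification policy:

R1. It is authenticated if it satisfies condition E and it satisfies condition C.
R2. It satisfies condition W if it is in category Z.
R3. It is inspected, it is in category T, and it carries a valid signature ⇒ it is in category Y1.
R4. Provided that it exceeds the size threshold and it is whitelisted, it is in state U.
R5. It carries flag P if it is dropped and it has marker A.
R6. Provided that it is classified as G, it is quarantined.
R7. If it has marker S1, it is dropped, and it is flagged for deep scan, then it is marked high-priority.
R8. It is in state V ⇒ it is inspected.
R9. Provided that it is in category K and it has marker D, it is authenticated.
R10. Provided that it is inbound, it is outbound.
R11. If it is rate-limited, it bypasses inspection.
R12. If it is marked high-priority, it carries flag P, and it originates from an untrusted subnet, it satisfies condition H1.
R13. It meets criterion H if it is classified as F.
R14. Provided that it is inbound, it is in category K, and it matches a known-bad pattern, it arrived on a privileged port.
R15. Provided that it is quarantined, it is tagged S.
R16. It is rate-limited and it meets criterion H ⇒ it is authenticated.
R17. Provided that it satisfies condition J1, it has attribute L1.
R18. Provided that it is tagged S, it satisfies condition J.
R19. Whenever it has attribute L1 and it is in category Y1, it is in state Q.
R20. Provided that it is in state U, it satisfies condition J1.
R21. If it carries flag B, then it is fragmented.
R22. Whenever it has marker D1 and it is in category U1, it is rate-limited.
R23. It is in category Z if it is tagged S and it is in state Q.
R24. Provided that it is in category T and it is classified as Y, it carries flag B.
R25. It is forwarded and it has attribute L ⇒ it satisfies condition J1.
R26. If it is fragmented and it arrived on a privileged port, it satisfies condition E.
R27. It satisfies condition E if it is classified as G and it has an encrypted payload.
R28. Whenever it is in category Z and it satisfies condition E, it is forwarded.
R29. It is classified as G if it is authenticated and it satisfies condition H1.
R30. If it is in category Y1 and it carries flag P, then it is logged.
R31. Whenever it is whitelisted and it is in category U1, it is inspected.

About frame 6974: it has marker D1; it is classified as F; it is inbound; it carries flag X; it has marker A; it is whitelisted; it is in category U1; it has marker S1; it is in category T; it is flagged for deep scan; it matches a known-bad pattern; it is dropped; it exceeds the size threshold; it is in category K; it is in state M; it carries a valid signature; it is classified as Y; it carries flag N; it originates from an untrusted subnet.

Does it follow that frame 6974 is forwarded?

Yes

By R4 (it exceeds the size threshold, it is whitelisted): it is in state U.
By R5 (it is dropped, it has marker A): it carries flag P.
By R7 (it has marker S1, it is dropped, it is flagged for deep scan): it is marked high-priority.
By R12 (it is marked high-priority, it carries flag P, it originates from an untrusted subnet): it satisfies condition H1.
By R13 (it is classified as F): it meets criterion H.
By R14 (it is inbound, it is in category K, it matches a known-bad pattern): it arrived on a privileged port.
By R20 (it is in state U): it satisfies condition J1.
By R22 (it has marker D1, it is in category U1): it is rate-limited.
By R24 (it is in category T, it is classified as Y): it carries flag B.
By R31 (it is whitelisted, it is in category U1): it is inspected.
By R3 (it is inspected, it is in category T, it carries a valid signature): it is in category Y1.
By R16 (it is rate-limited, it meets criterion H): it is authenticated.
By R17 (it satisfies condition J1): it has attribute L1.
By R19 (it has attribute L1, it is in category Y1): it is in state Q.
By R21 (it carries flag B): it is fragmented.
By R26 (it is fragmented, it arrived on a privileged port): it satisfies condition E.
By R29 (it is authenticated, it satisfies condition H1): it is classified as G.
By R6 (it is classified as G): it is quarantined.
By R15 (it is quarantined): it is tagged S.
By R23 (it is tagged S, it is in state Q): it is in category Z.
By R28 (it is in category Z, it satisfies condition E): it is forwarded.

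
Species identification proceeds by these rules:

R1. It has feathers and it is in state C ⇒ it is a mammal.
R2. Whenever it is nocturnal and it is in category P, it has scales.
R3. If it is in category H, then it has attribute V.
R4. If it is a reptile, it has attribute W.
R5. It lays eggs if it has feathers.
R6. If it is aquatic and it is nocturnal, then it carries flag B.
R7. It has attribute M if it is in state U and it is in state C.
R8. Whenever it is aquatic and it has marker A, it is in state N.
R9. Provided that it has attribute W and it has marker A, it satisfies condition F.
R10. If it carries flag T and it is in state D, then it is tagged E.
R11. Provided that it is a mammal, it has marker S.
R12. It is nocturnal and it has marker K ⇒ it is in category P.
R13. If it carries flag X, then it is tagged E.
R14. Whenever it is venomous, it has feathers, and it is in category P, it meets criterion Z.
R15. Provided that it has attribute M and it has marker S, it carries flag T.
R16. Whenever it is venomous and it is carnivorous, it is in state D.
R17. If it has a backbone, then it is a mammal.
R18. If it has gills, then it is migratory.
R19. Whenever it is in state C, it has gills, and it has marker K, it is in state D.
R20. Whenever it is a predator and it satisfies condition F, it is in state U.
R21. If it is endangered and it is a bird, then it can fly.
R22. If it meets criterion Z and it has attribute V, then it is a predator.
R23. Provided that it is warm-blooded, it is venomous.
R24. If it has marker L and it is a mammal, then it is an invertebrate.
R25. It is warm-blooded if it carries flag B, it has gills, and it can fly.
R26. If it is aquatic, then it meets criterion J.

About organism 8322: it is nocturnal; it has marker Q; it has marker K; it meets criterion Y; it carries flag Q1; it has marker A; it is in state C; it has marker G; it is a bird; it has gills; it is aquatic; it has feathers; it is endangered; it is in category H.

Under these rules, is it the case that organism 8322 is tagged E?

Forward chaining from the given facts derives: is a mammal, has attribute V, lays eggs, carries flag B, is in state N, has marker S, is in category P, is migratory, is in state D, can fly, is warm-blooded, meets criterion J, has scales, is venomous, meets criterion Z, is a predator.
Rules concluding "it is tagged E": R10 needs "it carries flag T"; R13 needs "it carries flag X" — none of these are established.

No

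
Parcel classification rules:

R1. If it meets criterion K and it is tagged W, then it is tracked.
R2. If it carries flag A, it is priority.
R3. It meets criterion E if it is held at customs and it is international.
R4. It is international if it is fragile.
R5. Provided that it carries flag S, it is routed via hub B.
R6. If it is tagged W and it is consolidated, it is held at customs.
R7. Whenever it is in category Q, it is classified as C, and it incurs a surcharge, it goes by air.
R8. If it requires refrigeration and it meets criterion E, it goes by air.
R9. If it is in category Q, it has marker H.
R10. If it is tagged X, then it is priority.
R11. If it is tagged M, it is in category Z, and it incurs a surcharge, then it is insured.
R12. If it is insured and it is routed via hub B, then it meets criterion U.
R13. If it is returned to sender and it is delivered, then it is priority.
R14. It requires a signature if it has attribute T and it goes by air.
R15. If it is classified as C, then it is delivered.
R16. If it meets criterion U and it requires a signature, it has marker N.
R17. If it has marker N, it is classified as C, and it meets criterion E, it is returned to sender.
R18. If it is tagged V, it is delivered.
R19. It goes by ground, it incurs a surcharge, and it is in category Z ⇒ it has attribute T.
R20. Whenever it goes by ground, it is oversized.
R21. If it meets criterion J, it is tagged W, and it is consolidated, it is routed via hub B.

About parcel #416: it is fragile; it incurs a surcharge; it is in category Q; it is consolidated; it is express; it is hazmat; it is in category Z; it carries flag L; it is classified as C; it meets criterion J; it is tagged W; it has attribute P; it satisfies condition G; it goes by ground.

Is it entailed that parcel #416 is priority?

No

Forward chaining from the given facts derives: is international, is held at customs, goes by air, has marker H, is delivered, has attribute T, is oversized, is routed via hub B, meets criterion E, requires a signature.
Rules concluding "it is priority": R2 needs "it carries flag A"; R10 needs "it is tagged X"; R13 needs "it is returned to sender" — none of these are established.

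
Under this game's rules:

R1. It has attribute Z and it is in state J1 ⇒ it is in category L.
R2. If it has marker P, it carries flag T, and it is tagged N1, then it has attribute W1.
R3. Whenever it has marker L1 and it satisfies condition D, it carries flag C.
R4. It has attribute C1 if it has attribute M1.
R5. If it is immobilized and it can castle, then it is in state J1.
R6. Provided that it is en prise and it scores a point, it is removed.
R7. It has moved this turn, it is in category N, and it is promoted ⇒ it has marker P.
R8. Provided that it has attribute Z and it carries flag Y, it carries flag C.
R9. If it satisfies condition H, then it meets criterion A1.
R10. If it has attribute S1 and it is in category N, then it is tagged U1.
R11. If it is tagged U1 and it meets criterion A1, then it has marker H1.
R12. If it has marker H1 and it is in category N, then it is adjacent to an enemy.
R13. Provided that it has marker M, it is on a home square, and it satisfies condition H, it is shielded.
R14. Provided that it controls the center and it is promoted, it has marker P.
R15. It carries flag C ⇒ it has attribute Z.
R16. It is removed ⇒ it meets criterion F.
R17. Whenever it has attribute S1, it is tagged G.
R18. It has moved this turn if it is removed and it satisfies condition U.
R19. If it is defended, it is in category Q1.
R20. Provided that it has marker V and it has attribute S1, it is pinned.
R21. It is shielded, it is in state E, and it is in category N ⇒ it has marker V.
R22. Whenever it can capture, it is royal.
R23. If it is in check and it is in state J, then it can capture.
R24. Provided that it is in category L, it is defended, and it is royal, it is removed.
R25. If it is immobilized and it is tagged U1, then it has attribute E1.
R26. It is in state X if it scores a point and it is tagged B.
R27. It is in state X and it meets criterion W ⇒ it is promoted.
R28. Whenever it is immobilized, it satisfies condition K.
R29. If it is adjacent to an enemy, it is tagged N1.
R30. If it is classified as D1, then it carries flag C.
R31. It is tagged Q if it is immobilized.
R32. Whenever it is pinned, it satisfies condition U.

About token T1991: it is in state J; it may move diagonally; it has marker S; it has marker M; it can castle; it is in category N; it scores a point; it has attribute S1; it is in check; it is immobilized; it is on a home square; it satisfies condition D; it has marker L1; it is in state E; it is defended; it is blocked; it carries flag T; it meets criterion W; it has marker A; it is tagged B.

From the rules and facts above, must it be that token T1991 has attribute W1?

Forward chaining from the given facts derives: carries flag C, is in state J1, is tagged U1, has attribute Z, is tagged G, is in category Q1, can capture, has attribute E1, is in state X, is promoted, satisfies condition K, is tagged Q, is in category L, is royal, is removed, meets criterion F.
The only rule concluding "it has attribute W1" is R2, which needs "it has marker P"; that is never established.

No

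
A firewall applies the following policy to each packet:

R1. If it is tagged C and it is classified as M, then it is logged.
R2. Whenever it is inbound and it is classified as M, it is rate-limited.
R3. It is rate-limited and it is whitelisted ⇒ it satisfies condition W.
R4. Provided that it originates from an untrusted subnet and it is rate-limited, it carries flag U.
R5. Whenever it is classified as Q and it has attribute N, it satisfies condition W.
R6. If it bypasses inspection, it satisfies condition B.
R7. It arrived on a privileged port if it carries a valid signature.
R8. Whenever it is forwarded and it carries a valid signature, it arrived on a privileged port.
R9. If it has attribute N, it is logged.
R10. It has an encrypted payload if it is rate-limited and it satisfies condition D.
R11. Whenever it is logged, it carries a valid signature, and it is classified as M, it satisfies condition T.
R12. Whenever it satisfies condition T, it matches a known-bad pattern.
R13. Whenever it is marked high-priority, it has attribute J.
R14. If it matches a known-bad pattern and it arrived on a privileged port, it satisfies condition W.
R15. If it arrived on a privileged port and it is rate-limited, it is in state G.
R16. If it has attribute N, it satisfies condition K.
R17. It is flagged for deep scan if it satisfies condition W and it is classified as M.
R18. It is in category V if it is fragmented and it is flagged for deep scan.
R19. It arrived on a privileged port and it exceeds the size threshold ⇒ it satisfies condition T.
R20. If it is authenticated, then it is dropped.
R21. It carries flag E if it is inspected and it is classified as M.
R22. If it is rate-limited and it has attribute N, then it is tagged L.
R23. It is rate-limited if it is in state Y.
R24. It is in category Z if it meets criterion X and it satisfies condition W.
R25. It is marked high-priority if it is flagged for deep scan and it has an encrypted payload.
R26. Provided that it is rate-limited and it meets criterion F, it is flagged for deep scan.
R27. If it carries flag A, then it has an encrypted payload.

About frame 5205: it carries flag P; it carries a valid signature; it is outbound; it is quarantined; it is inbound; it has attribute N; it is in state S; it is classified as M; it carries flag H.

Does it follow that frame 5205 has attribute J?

Forward chaining from the given facts derives: is rate-limited, arrived on a privileged port, is logged, satisfies condition T, matches a known-bad pattern, satisfies condition W, is in state G, satisfies condition K, is flagged for deep scan, is tagged L.
The only rule concluding "it has attribute J" is R13, which needs "it is marked high-priority"; that is never established.

No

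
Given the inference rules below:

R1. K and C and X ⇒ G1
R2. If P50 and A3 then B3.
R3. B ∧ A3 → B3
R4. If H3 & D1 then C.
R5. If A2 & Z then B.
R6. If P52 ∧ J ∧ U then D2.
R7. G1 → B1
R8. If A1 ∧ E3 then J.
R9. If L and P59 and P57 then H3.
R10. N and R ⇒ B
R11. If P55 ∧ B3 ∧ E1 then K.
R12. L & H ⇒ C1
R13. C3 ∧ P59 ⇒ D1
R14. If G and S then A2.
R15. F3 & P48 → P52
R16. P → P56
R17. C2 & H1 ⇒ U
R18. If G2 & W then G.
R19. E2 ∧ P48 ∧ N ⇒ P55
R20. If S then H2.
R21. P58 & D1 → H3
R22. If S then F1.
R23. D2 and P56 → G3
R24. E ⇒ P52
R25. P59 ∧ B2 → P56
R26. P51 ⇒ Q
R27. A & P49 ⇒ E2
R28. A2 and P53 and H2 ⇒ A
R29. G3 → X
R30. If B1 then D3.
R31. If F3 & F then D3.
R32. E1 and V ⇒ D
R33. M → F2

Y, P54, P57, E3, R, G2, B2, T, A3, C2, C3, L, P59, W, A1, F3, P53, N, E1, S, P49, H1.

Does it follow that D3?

No

Forward chaining from the given facts derives: J, H3, B, D1, U, G, H2, F1, P56, B3, C, A2, A, E2.
Rules concluding D3: R30 needs B1; R31 needs F — none of these are established.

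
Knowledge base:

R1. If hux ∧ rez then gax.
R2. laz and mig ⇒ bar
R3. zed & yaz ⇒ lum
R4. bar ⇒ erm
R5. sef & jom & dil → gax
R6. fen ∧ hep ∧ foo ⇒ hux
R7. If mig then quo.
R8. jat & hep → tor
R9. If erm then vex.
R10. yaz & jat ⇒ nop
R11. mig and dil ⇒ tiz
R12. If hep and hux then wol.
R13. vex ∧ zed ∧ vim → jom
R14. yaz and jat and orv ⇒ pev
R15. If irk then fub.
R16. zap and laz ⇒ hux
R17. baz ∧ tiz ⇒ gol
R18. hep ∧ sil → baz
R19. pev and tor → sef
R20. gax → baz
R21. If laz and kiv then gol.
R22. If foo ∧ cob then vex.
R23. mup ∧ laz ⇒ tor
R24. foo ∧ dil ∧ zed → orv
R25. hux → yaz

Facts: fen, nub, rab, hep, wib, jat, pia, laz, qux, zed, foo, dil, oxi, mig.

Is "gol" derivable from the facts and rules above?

Forward chaining from the given facts derives: bar, erm, hux, quo, tor, vex, tiz, wol, orv, yaz, lum, nop, pev, sef.
Rules concluding gol: R17 needs baz; R21 needs kiv — none of these are established.

No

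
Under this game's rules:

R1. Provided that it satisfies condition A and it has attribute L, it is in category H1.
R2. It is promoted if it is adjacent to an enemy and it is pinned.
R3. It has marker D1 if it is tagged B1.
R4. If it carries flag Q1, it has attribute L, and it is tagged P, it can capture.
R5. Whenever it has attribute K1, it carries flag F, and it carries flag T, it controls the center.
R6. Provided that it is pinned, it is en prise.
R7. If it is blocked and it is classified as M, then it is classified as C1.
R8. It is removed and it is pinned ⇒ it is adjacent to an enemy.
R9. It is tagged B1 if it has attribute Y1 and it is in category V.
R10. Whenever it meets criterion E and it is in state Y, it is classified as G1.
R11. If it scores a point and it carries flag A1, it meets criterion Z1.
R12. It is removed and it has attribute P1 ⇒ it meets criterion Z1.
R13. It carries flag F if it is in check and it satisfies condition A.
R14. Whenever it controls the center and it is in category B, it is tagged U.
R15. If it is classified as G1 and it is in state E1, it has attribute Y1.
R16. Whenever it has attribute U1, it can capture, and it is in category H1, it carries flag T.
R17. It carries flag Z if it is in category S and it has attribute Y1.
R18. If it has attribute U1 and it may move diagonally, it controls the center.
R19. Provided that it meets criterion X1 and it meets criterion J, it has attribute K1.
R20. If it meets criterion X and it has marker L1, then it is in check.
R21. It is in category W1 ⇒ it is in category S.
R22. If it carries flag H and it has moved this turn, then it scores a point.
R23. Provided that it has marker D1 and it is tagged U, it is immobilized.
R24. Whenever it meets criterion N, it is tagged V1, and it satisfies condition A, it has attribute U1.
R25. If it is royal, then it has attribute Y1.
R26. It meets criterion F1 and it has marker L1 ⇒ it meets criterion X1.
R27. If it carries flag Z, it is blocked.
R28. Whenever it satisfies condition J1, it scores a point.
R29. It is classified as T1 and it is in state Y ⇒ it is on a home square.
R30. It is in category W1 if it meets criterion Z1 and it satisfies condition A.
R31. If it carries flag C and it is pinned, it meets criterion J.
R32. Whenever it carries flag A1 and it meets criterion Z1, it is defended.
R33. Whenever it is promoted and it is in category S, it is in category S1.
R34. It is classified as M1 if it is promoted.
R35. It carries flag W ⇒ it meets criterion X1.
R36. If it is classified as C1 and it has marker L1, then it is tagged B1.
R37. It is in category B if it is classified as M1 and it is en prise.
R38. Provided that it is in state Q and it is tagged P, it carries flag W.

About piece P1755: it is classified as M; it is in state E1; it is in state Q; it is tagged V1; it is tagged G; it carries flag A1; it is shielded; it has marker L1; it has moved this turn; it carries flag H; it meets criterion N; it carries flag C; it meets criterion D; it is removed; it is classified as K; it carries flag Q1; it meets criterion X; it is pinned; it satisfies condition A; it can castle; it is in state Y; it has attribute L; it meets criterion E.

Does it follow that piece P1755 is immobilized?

No

Forward chaining from the given facts derives: is in category H1, is en prise, is adjacent to an enemy, is classified as G1, has attribute Y1, is in check, scores a point, has attribute U1, meets criterion J, is promoted, meets criterion Z1, carries flag F, is in category W1, is defended, is classified as M1, is in category B, is in category S, is in category S1, carries flag Z, is blocked, is classified as C1, is tagged B1, has marker D1.
The only rule concluding "it is immobilized" is R23, which needs "it is tagged U"; that is never established.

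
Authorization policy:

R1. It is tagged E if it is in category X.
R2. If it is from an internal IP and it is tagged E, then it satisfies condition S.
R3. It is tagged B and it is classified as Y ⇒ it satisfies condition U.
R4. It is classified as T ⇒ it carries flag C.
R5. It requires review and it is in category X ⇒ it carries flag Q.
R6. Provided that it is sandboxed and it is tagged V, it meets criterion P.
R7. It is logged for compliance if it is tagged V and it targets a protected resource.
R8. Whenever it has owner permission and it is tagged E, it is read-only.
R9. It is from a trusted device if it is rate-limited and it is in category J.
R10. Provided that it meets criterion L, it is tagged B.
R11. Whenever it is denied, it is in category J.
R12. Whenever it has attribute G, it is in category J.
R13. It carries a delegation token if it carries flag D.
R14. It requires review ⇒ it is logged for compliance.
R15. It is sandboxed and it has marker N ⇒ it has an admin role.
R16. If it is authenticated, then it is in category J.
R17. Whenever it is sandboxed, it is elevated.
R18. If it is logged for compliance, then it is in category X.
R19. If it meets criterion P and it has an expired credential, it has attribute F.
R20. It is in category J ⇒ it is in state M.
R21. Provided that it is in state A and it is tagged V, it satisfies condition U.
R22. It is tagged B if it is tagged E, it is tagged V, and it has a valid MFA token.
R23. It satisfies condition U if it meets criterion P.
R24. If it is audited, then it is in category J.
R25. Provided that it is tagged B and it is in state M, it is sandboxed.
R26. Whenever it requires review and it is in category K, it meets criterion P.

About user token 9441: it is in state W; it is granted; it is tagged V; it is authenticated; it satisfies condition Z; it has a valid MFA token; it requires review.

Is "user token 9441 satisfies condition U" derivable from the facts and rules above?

By R14 (it requires review): it is logged for compliance.
By R16 (it is authenticated): it is in category J.
By R18 (it is logged for compliance): it is in category X.
By R20 (it is in category J): it is in state M.
By R1 (it is in category X): it is tagged E.
By R22 (it is tagged E, it is tagged V, it has a valid MFA token): it is tagged B.
By R25 (it is tagged B, it is in state M): it is sandboxed.
By R6 (it is sandboxed, it is tagged V): it meets criterion P.
By R23 (it meets criterion P): it satisfies condition U.

Yes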